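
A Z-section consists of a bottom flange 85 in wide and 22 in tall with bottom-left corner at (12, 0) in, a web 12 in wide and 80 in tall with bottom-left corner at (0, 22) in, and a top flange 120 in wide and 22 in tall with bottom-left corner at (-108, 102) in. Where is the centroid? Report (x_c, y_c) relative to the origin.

bottom flange: A = 85 × 22 = 1870.00, centroid at (54.50, 11.00).
web: A = 12 × 80 = 960.00, centroid at (6.00, 62.00).
top flange: A = 120 × 22 = 2640.00, centroid at (-48.00, 113.00).
ΣA = 5470.00 in²
ΣAx_c = (1870.00)(54.50) + (960.00)(6.00) + (2640.00)(-48.00) = -19045.00 in³
ΣAy_c = (1870.00)(11.00) + (960.00)(62.00) + (2640.00)(113.00) = 378410.00 in³
x_c = -19045.00 / 5470.00 = -3.48 in
y_c = 378410.00 / 5470.00 = 69.18 in

x_c = -3.48 in, y_c = 69.18 in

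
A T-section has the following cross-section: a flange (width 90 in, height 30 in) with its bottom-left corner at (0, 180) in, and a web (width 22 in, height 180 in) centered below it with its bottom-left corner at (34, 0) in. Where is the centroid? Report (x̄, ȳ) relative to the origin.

web: A = 22 × 180 = 3960.00, centroid at (45.00, 90.00).
flange: A = 90 × 30 = 2700.00, centroid at (45.00, 195.00).
ΣA = 6660.00 in², ΣAx̄ = 299700.00 in³, ΣAȳ = 882900.00 in³.
x̄ = 299700.00/6660.00 = 45.00 in; ȳ = 882900.00/6660.00 = 132.57 in.

x̄ = 45.00 in, ȳ = 132.57 in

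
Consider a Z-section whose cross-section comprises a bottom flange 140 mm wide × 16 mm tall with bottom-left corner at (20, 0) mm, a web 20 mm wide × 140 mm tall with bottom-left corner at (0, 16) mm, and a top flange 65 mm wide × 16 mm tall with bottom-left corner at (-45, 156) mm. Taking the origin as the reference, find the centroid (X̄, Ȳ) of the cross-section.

X̄ = 35.62 mm, Ȳ = 70.61 mm

bottom flange: A = 140 × 16 = 2240.00, centroid at (90.00, 8.00).
web: A = 20 × 140 = 2800.00, centroid at (10.00, 86.00).
top flange: A = 65 × 16 = 1040.00, centroid at (-12.50, 164.00).
ΣA = 6080.00 mm²
ΣAX̄ = (2240.00)(90.00) + (2800.00)(10.00) + (1040.00)(-12.50) = 216600.00 mm³
ΣAȲ = (2240.00)(8.00) + (2800.00)(86.00) + (1040.00)(164.00) = 429280.00 mm³
X̄ = 216600.00 / 6080.00 = 35.62 mm
Ȳ = 429280.00 / 6080.00 = 70.61 mm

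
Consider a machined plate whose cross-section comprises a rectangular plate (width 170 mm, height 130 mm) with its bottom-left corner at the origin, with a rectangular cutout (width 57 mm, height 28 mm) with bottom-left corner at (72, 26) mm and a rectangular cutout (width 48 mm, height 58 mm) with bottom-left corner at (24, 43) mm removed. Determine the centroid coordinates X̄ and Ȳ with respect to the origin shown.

plate: A = 170 × 130 = 22100.00, centroid at (85.00, 65.00).
hole 1: A = −(57 × 28) = -1596.00, centroid at (100.50, 40.00).
hole 2: A = −(48 × 58) = -2784.00, centroid at (48.00, 72.00).
ΣA = 17720.00 mm², ΣAX̄ = 1584470.00 mm³, ΣAȲ = 1172212.00 mm³.
X̄ = 1584470.00/17720.00 = 89.42 mm; Ȳ = 1172212.00/17720.00 = 66.15 mm.

X̄ = 89.42 mm, Ȳ = 66.15 mm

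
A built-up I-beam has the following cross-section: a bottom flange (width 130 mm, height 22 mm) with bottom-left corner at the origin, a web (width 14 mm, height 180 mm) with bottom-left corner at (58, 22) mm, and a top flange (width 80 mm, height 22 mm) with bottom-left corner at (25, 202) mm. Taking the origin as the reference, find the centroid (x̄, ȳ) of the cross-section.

bottom flange: A = 130 × 22 = 2860.00, centroid at (65.00, 11.00).
web: A = 14 × 180 = 2520.00, centroid at (65.00, 112.00).
top flange: A = 80 × 22 = 1760.00, centroid at (65.00, 213.00).
ΣA = 7140.00 mm²
ΣAx̄ = (2860.00)(65.00) + (2520.00)(65.00) + (1760.00)(65.00) = 464100.00 mm³
ΣAȳ = (2860.00)(11.00) + (2520.00)(112.00) + (1760.00)(213.00) = 688580.00 mm³
x̄ = 464100.00 / 7140.00 = 65.00 mm
ȳ = 688580.00 / 7140.00 = 96.44 mm

x̄ = 65.00 mm, ȳ = 96.44 mm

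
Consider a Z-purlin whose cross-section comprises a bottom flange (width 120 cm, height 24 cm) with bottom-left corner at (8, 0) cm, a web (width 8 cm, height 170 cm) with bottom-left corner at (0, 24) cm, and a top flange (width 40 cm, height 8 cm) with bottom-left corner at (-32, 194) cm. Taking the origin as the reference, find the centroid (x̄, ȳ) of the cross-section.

x̄ = 43.30 cm, ȳ = 53.98 cm

bottom flange: A = 120 × 24 = 2880.00, centroid at (68.00, 12.00).
web: A = 8 × 170 = 1360.00, centroid at (4.00, 109.00).
top flange: A = 40 × 8 = 320.00, centroid at (-12.00, 198.00).
ΣA = 4560.00 cm²
ΣAx̄ = (2880.00)(68.00) + (1360.00)(4.00) + (320.00)(-12.00) = 197440.00 cm³
ΣAȳ = (2880.00)(12.00) + (1360.00)(109.00) + (320.00)(198.00) = 246160.00 cm³
x̄ = 197440.00 / 4560.00 = 43.30 cm
ȳ = 246160.00 / 4560.00 = 53.98 cm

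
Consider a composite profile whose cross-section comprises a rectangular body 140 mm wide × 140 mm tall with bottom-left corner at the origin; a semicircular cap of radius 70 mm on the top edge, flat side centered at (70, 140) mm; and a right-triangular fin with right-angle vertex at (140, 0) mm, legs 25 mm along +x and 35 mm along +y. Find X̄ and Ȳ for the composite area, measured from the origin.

Part | A | x̄ᵢ | ȳᵢ | A·x̄ᵢ | A·ȳᵢ
rectangular body | 19600.00 | 70.00 | 70.00 | 1372000.00 | 1372000.00
semicircular top | 7696.90 | 70.00 | 169.71 | 538783.14 | 1306232.95
triangular fin | 437.50 | 148.33 | 11.67 | 64895.83 | 5104.17
Σ | 27734.40 |  |  | 1975678.97 | 2683337.11
X̄ = 1975678.97 / 27734.40 = 71.24 mm
Ȳ = 2683337.11 / 27734.40 = 96.75 mm

X̄ = 71.24 mm, Ȳ = 96.75 mm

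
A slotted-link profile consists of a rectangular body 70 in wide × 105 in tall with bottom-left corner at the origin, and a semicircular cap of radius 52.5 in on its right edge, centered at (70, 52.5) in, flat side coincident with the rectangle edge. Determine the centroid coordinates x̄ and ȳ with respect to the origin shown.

x̄ = 56.23 in, ȳ = 52.50 in

rectangular body: A = 70 × 105 = 7350.00, centroid at (35.00, 52.50).
semicircular end: A = ½π·52.5² = 4329.51, centroid at (92.28, 52.50).
ΣA = 11679.51 in²
ΣAx̄ = (7350.00)(35.00) + (4329.51)(92.28) = 656784.27 in³
ΣAȳ = (7350.00)(52.50) + (4329.51)(52.50) = 613174.14 in³
x̄ = 656784.27 / 11679.51 = 56.23 in
ȳ = 613174.14 / 11679.51 = 52.50 in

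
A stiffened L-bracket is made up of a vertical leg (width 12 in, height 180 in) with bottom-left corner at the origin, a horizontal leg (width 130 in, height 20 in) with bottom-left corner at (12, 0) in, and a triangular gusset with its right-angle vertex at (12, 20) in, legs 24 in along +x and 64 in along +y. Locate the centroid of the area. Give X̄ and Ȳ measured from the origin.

X̄ = 41.34 in, Ȳ = 45.61 in

vertical leg: A = 12 × 180 = 2160.00, centroid at (6.00, 90.00).
horizontal leg: A = 130 × 20 = 2600.00, centroid at (77.00, 10.00).
gusset: A = ½·24·64 = 768.00, centroid at (20.00, 41.33).
ΣA = 5528.00 in²
ΣAX̄ = (2160.00)(6.00) + (2600.00)(77.00) + (768.00)(20.00) = 228520.00 in³
ΣAȲ = (2160.00)(90.00) + (2600.00)(10.00) + (768.00)(41.33) = 252144.00 in³
X̄ = 228520.00 / 5528.00 = 41.34 in
Ȳ = 252144.00 / 5528.00 = 45.61 in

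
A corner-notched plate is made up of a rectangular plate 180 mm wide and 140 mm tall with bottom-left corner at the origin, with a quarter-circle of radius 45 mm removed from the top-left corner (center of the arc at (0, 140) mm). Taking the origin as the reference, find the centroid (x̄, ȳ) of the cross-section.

plate: A = 180 × 140 = 25200.00, centroid at (90.00, 70.00).
removed quarter-circle: A = −¼π·45² = -1590.43, centroid at (19.10, 120.90).
ΣA = 23609.57 mm²
ΣAx̄ = (25200.00)(90.00) + (-1590.43)(19.10) = 2237625.00 mm³
ΣAȳ = (25200.00)(70.00) + (-1590.43)(120.90) = 1571714.62 mm³
x̄ = 2237625.00 / 23609.57 = 94.78 mm
ȳ = 1571714.62 / 23609.57 = 66.57 mm

x̄ = 94.78 mm, ȳ = 66.57 mm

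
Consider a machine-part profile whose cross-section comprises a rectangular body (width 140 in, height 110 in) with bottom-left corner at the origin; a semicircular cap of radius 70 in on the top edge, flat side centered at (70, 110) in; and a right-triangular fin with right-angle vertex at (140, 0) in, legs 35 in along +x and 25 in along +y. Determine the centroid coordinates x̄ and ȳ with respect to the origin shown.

x̄ = 71.52 in, ȳ = 81.84 in

rectangular body: A = 140 × 110 = 15400.00, centroid at (70.00, 55.00).
semicircular top: A = ½π·70² = 7696.90, centroid at (70.00, 139.71).
triangular fin: A = ½·35·25 = 437.50, centroid at (151.67, 8.33).
ΣA = 23534.40 in²
ΣAx̄ = (15400.00)(70.00) + (7696.90)(70.00) + (437.50)(151.67) = 1683137.31 in³
ΣAȳ = (15400.00)(55.00) + (7696.90)(139.71) + (437.50)(8.33) = 1925971.72 in³
x̄ = 1683137.31 / 23534.40 = 71.52 in
ȳ = 1925971.72 / 23534.40 = 81.84 in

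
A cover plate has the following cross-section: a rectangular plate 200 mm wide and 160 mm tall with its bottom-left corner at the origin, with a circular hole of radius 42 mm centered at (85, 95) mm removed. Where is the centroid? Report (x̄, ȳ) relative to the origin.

x̄ = 103.14 mm, ȳ = 76.86 mm

plate: A = 200 × 160 = 32000.00, centroid at (100.00, 80.00).
hole: A = −π·42² = -5541.77, centroid at (85.00, 95.00).
ΣA = 26458.23 mm²
ΣAx̄ = (32000.00)(100.00) + (-5541.77)(85.00) = 2728949.60 mm³
ΣAȳ = (32000.00)(80.00) + (-5541.77)(95.00) = 2033531.90 mm³
x̄ = 2728949.60 / 26458.23 = 103.14 mm
ȳ = 2033531.90 / 26458.23 = 76.86 mm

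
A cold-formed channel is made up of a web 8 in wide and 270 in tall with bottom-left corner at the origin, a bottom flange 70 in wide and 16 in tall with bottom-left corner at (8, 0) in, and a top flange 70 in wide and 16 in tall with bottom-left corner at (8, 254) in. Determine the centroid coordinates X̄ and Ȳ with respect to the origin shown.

X̄ = 23.85 in, Ȳ = 135.00 in

web: A = 8 × 270 = 2160.00, centroid at (4.00, 135.00).
bottom flange: A = 70 × 16 = 1120.00, centroid at (43.00, 8.00).
top flange: A = 70 × 16 = 1120.00, centroid at (43.00, 262.00).
ΣA = 4400.00 in², ΣAX̄ = 104960.00 in³, ΣAȲ = 594000.00 in³.
X̄ = 104960.00/4400.00 = 23.85 in; Ȳ = 594000.00/4400.00 = 135.00 in.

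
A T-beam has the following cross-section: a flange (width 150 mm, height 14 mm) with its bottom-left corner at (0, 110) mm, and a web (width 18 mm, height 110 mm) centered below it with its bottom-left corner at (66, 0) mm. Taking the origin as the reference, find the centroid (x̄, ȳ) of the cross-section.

x̄ = 75.00 mm, ȳ = 86.91 mm

web: A = 18 × 110 = 1980.00, centroid at (75.00, 55.00).
flange: A = 150 × 14 = 2100.00, centroid at (75.00, 117.00).
ΣA = 4080.00 mm², ΣAx̄ = 306000.00 mm³, ΣAȳ = 354600.00 mm³.
x̄ = 306000.00/4080.00 = 75.00 mm; ȳ = 354600.00/4080.00 = 86.91 mm.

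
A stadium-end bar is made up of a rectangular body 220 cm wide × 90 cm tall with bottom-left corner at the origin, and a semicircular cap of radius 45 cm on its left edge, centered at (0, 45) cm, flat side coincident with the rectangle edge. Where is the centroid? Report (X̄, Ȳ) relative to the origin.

X̄ = 92.13 cm, Ȳ = 45.00 cm

rectangular body: A = 220 × 90 = 19800.00, centroid at (110.00, 45.00).
semicircular end: A = ½π·45² = 3180.86, centroid at (-19.10, 45.00).
ΣA = 22980.86 cm²
ΣAX̄ = (19800.00)(110.00) + (3180.86)(-19.10) = 2117250.00 cm³
ΣAȲ = (19800.00)(45.00) + (3180.86)(45.00) = 1034138.82 cm³
X̄ = 2117250.00 / 22980.86 = 92.13 cm
Ȳ = 1034138.82 / 22980.86 = 45.00 cm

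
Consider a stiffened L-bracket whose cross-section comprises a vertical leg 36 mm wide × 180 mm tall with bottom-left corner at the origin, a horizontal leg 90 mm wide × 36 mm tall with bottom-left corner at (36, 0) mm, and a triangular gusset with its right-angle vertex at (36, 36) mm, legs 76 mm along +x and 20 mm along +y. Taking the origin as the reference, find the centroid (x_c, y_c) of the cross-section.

x_c = 40.62 mm, y_c = 64.31 mm

vertical leg: A = 36 × 180 = 6480.00, centroid at (18.00, 90.00).
horizontal leg: A = 90 × 36 = 3240.00, centroid at (81.00, 18.00).
gusset: A = ½·76·20 = 760.00, centroid at (61.33, 42.67).
ΣA = 10480.00 mm², ΣAx_c = 425693.33 mm³, ΣAy_c = 673946.67 mm³.
x_c = 425693.33/10480.00 = 40.62 mm; y_c = 673946.67/10480.00 = 64.31 mm.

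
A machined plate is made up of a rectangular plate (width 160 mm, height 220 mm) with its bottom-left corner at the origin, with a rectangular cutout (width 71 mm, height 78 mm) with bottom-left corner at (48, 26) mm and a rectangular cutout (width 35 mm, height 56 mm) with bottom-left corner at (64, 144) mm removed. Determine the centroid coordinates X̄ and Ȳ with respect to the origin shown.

plate: A = 160 × 220 = 35200.00, centroid at (80.00, 110.00).
hole 1: A = −(71 × 78) = -5538.00, centroid at (83.50, 65.00).
hole 2: A = −(35 × 56) = -1960.00, centroid at (81.50, 172.00).
ΣA = 27702.00 mm²
ΣAX̄ = (35200.00)(80.00) + (-5538.00)(83.50) + (-1960.00)(81.50) = 2193837.00 mm³
ΣAȲ = (35200.00)(110.00) + (-5538.00)(65.00) + (-1960.00)(172.00) = 3174910.00 mm³
X̄ = 2193837.00 / 27702.00 = 79.19 mm
Ȳ = 3174910.00 / 27702.00 = 114.61 mm

X̄ = 79.19 mm, Ȳ = 114.61 mm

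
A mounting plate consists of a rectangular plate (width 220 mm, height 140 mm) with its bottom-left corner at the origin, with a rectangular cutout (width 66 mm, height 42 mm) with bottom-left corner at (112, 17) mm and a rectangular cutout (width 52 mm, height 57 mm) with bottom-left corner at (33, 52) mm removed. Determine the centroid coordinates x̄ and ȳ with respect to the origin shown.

x̄ = 112.16 mm, ȳ = 72.30 mm

plate: A = 220 × 140 = 30800.00, centroid at (110.00, 70.00).
hole 1: A = −(66 × 42) = -2772.00, centroid at (145.00, 38.00).
hole 2: A = −(52 × 57) = -2964.00, centroid at (59.00, 80.50).
ΣA = 25064.00 mm², ΣAx̄ = 2811184.00 mm³, ΣAȳ = 1812062.00 mm³.
x̄ = 2811184.00/25064.00 = 112.16 mm; ȳ = 1812062.00/25064.00 = 72.30 mm.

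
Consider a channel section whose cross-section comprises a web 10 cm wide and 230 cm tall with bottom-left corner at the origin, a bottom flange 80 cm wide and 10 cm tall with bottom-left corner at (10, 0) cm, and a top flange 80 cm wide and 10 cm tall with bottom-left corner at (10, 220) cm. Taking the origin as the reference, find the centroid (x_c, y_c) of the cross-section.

Part | A | x̄ᵢ | ȳᵢ | A·x̄ᵢ | A·ȳᵢ
web | 2300.00 | 5.00 | 115.00 | 11500.00 | 264500.00
bottom flange | 800.00 | 50.00 | 5.00 | 40000.00 | 4000.00
top flange | 800.00 | 50.00 | 225.00 | 40000.00 | 180000.00
Σ | 3900.00 |  |  | 91500.00 | 448500.00
x_c = 91500.00 / 3900.00 = 23.46 cm
y_c = 448500.00 / 3900.00 = 115.00 cm

x_c = 23.46 cm, y_c = 115.00 cm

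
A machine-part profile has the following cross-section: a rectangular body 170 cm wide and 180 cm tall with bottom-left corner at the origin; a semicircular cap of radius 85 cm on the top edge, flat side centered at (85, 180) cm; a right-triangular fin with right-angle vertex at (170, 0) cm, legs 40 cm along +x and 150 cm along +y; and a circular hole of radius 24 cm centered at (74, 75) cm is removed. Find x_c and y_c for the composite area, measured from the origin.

x_c = 92.30 cm, y_c = 121.02 cm

Part | A | x̄ᵢ | ȳᵢ | A·x̄ᵢ | A·ȳᵢ
rectangular body | 30600.00 | 85.00 | 90.00 | 2601000.00 | 2754000.00
semicircular top | 11349.00 | 85.00 | 216.08 | 964665.29 | 2452237.29
triangular fin | 3000.00 | 183.33 | 50.00 | 550000.00 | 150000.00
hole | -1809.56 | 74.00 | 75.00 | -133907.25 | -135716.80
Σ | 43139.45 |  |  | 3981758.05 | 5220520.49
x_c = 3981758.05 / 43139.45 = 92.30 cm
y_c = 5220520.49 / 43139.45 = 121.02 cm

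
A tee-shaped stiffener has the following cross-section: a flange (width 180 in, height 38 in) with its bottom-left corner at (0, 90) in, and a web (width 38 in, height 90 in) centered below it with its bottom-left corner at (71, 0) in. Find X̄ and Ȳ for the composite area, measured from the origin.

X̄ = 90.00 in, Ȳ = 87.67 in

web: A = 38 × 90 = 3420.00, centroid at (90.00, 45.00).
flange: A = 180 × 38 = 6840.00, centroid at (90.00, 109.00).
ΣA = 10260.00 in²
ΣAX̄ = (3420.00)(90.00) + (6840.00)(90.00) = 923400.00 in³
ΣAȲ = (3420.00)(45.00) + (6840.00)(109.00) = 899460.00 in³
X̄ = 923400.00 / 10260.00 = 90.00 in
Ȳ = 899460.00 / 10260.00 = 87.67 in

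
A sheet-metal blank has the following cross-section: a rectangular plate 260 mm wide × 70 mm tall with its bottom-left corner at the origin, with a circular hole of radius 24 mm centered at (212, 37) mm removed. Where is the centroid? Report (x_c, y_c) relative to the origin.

plate: A = 260 × 70 = 18200.00, centroid at (130.00, 35.00).
hole: A = −π·24² = -1809.56, centroid at (212.00, 37.00).
ΣA = 16390.44 mm², ΣAx_c = 1982373.84 mm³, ΣAy_c = 570046.38 mm³.
x_c = 1982373.84/16390.44 = 120.95 mm; y_c = 570046.38/16390.44 = 34.78 mm.

x_c = 120.95 mm, y_c = 34.78 mm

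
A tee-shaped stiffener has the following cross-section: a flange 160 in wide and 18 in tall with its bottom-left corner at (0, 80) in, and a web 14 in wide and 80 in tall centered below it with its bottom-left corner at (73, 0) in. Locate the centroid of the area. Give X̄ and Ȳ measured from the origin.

X̄ = 80.00 in, Ȳ = 75.28 in

web: A = 14 × 80 = 1120.00, centroid at (80.00, 40.00).
flange: A = 160 × 18 = 2880.00, centroid at (80.00, 89.00).
ΣA = 4000.00 in²
ΣAX̄ = (1120.00)(80.00) + (2880.00)(80.00) = 320000.00 in³
ΣAȲ = (1120.00)(40.00) + (2880.00)(89.00) = 301120.00 in³
X̄ = 320000.00 / 4000.00 = 80.00 in
Ȳ = 301120.00 / 4000.00 = 75.28 in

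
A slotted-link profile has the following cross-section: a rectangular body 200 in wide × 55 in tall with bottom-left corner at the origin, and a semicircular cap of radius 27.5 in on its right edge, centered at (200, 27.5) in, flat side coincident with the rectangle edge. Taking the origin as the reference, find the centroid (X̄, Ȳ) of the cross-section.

rectangular body: A = 200 × 55 = 11000.00, centroid at (100.00, 27.50).
semicircular end: A = ½π·27.5² = 1187.91, centroid at (211.67, 27.50).
ΣA = 12187.91 in²
ΣAX̄ = (11000.00)(100.00) + (1187.91)(211.67) = 1351447.53 in³
ΣAȲ = (11000.00)(27.50) + (1187.91)(27.50) = 335167.65 in³
X̄ = 1351447.53 / 12187.91 = 110.88 in
Ȳ = 335167.65 / 12187.91 = 27.50 in

X̄ = 110.88 in, Ȳ = 27.50 in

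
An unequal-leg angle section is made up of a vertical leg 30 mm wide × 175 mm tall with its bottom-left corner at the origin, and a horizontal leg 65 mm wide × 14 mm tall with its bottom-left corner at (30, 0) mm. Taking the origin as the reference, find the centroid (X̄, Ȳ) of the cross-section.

X̄ = 22.02 mm, Ȳ = 75.61 mm

vertical leg: A = 30 × 175 = 5250.00, centroid at (15.00, 87.50).
horizontal leg: A = 65 × 14 = 910.00, centroid at (62.50, 7.00).
ΣA = 6160.00 mm², ΣAX̄ = 135625.00 mm³, ΣAȲ = 465745.00 mm³.
X̄ = 135625.00/6160.00 = 22.02 mm; Ȳ = 465745.00/6160.00 = 75.61 mm.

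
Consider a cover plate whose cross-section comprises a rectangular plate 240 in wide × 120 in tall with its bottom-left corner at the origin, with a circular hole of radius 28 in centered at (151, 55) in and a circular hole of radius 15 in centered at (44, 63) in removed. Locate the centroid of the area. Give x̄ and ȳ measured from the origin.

x̄ = 119.12 in, ȳ = 60.40 in

Part | A | x̄ᵢ | ȳᵢ | A·x̄ᵢ | A·ȳᵢ
plate | 28800.00 | 120.00 | 60.00 | 3456000.00 | 1728000.00
hole 1 | -2463.01 | 151.00 | 55.00 | -371914.30 | -135465.48
hole 2 | -706.86 | 44.00 | 63.00 | -31101.77 | -44532.08
Σ | 25630.13 |  |  | 3052983.93 | 1548002.45
x̄ = 3052983.93 / 25630.13 = 119.12 in
ȳ = 1548002.45 / 25630.13 = 60.40 in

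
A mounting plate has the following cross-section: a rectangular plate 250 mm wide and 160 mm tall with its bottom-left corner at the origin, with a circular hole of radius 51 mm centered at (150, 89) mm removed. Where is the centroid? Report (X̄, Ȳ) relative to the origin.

plate: A = 250 × 160 = 40000.00, centroid at (125.00, 80.00).
hole: A = −π·51² = -8171.28, centroid at (150.00, 89.00).
ΣA = 31828.72 mm², ΣAX̄ = 3774307.63 mm³, ΣAȲ = 2472755.86 mm³.
X̄ = 3774307.63/31828.72 = 118.58 mm; Ȳ = 2472755.86/31828.72 = 77.69 mm.

X̄ = 118.58 mm, Ȳ = 77.69 mm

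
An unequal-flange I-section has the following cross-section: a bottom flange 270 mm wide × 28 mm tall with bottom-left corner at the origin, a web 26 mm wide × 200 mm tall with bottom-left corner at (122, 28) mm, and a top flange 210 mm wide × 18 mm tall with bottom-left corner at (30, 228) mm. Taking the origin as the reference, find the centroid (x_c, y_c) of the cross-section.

x_c = 135.00 mm, y_c = 100.80 mm

bottom flange: A = 270 × 28 = 7560.00, centroid at (135.00, 14.00).
web: A = 26 × 200 = 5200.00, centroid at (135.00, 128.00).
top flange: A = 210 × 18 = 3780.00, centroid at (135.00, 237.00).
ΣA = 16540.00 mm², ΣAx_c = 2232900.00 mm³, ΣAy_c = 1667300.00 mm³.
x_c = 2232900.00/16540.00 = 135.00 mm; y_c = 1667300.00/16540.00 = 100.80 mm.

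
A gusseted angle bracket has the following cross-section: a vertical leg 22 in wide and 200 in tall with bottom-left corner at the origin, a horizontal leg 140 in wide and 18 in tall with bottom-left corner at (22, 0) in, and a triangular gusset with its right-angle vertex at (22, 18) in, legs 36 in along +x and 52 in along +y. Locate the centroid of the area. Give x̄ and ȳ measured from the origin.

x̄ = 39.72 in, ȳ = 63.10 in

Part | A | x̄ᵢ | ȳᵢ | A·x̄ᵢ | A·ȳᵢ
vertical leg | 4400.00 | 11.00 | 100.00 | 48400.00 | 440000.00
horizontal leg | 2520.00 | 92.00 | 9.00 | 231840.00 | 22680.00
gusset | 936.00 | 34.00 | 35.33 | 31824.00 | 33072.00
Σ | 7856.00 |  |  | 312064.00 | 495752.00
x̄ = 312064.00 / 7856.00 = 39.72 in
ȳ = 495752.00 / 7856.00 = 63.10 in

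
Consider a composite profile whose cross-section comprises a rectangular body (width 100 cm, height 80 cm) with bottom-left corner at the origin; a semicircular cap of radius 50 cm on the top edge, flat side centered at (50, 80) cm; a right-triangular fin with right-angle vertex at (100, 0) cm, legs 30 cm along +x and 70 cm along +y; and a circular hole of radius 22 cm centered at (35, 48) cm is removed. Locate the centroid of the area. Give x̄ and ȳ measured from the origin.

x̄ = 57.49 cm, ȳ = 58.40 cm

Part | A | x̄ᵢ | ȳᵢ | A·x̄ᵢ | A·ȳᵢ
rectangular body | 8000.00 | 50.00 | 40.00 | 400000.00 | 320000.00
semicircular top | 3926.99 | 50.00 | 101.22 | 196349.54 | 397492.60
triangular fin | 1050.00 | 110.00 | 23.33 | 115500.00 | 24500.00
hole | -1520.53 | 35.00 | 48.00 | -53218.58 | -72985.48
Σ | 11456.46 |  |  | 658630.96 | 669007.12
x̄ = 658630.96 / 11456.46 = 57.49 cm
ȳ = 669007.12 / 11456.46 = 58.40 cm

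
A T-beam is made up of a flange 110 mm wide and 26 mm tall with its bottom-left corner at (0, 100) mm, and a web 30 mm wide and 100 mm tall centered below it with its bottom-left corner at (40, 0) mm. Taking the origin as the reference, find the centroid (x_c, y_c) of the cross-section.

Part | A | x̄ᵢ | ȳᵢ | A·x̄ᵢ | A·ȳᵢ
web | 3000.00 | 55.00 | 50.00 | 165000.00 | 150000.00
flange | 2860.00 | 55.00 | 113.00 | 157300.00 | 323180.00
Σ | 5860.00 |  |  | 322300.00 | 473180.00
x_c = 322300.00 / 5860.00 = 55.00 mm
y_c = 473180.00 / 5860.00 = 80.75 mm

x_c = 55.00 mm, y_c = 80.75 mm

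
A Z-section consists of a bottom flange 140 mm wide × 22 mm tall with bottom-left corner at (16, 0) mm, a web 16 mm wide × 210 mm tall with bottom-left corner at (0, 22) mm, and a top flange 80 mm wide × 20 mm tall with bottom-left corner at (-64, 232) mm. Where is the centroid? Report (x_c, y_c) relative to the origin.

bottom flange: A = 140 × 22 = 3080.00, centroid at (86.00, 11.00).
web: A = 16 × 210 = 3360.00, centroid at (8.00, 127.00).
top flange: A = 80 × 20 = 1600.00, centroid at (-24.00, 242.00).
ΣA = 8040.00 mm², ΣAx_c = 253360.00 mm³, ΣAy_c = 847800.00 mm³.
x_c = 253360.00/8040.00 = 31.51 mm; y_c = 847800.00/8040.00 = 105.45 mm.

x_c = 31.51 mm, y_c = 105.45 mm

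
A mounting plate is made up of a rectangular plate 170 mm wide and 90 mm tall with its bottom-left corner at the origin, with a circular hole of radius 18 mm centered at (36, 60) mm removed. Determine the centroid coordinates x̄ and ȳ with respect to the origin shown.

x̄ = 88.49 mm, ȳ = 43.93 mm

plate: A = 170 × 90 = 15300.00, centroid at (85.00, 45.00).
hole: A = −π·18² = -1017.88, centroid at (36.00, 60.00).
ΣA = 14282.12 mm²
ΣAx̄ = (15300.00)(85.00) + (-1017.88)(36.00) = 1263856.46 mm³
ΣAȳ = (15300.00)(45.00) + (-1017.88)(60.00) = 627427.44 mm³
x̄ = 1263856.46 / 14282.12 = 88.49 mm
ȳ = 627427.44 / 14282.12 = 43.93 mm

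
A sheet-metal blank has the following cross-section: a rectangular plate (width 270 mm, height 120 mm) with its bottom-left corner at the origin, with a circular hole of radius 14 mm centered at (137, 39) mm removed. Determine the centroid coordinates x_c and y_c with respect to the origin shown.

x_c = 134.96 mm, y_c = 60.41 mm

plate: A = 270 × 120 = 32400.00, centroid at (135.00, 60.00).
hole: A = −π·14² = -615.75, centroid at (137.00, 39.00).
ΣA = 31784.25 mm²
ΣAx_c = (32400.00)(135.00) + (-615.75)(137.00) = 4289641.95 mm³
ΣAy_c = (32400.00)(60.00) + (-615.75)(39.00) = 1919985.67 mm³
x_c = 4289641.95 / 31784.25 = 134.96 mm
y_c = 1919985.67 / 31784.25 = 60.41 mm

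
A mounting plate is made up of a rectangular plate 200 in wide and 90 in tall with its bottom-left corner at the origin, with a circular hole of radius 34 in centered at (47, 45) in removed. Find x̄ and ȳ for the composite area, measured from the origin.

plate: A = 200 × 90 = 18000.00, centroid at (100.00, 45.00).
hole: A = −π·34² = -3631.68, centroid at (47.00, 45.00).
ΣA = 14368.32 in², ΣAx̄ = 1629310.99 in³, ΣAȳ = 646574.35 in³.
x̄ = 1629310.99/14368.32 = 113.40 in; ȳ = 646574.35/14368.32 = 45.00 in.

x̄ = 113.40 in, ȳ = 45.00 in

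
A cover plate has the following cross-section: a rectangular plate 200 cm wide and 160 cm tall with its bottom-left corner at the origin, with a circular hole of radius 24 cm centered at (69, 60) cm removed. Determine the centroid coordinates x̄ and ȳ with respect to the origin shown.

x̄ = 101.86 cm, ȳ = 81.20 cm

Part | A | x̄ᵢ | ȳᵢ | A·x̄ᵢ | A·ȳᵢ
plate | 32000.00 | 100.00 | 80.00 | 3200000.00 | 2560000.00
hole | -1809.56 | 69.00 | 60.00 | -124859.46 | -108573.44
Σ | 30190.44 |  |  | 3075140.54 | 2451426.56
x̄ = 3075140.54 / 30190.44 = 101.86 cm
ȳ = 2451426.56 / 30190.44 = 81.20 cm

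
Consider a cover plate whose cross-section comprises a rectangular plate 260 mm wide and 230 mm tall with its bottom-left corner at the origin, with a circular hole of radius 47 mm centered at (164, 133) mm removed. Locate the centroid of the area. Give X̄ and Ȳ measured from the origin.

plate: A = 260 × 230 = 59800.00, centroid at (130.00, 115.00).
hole: A = −π·47² = -6939.78, centroid at (164.00, 133.00).
ΣA = 52860.22 mm²
ΣAX̄ = (59800.00)(130.00) + (-6939.78)(164.00) = 6635876.38 mm³
ΣAȲ = (59800.00)(115.00) + (-6939.78)(133.00) = 5954009.50 mm³
X̄ = 6635876.38 / 52860.22 = 125.54 mm
Ȳ = 5954009.50 / 52860.22 = 112.64 mm

X̄ = 125.54 mm, Ȳ = 112.64 mm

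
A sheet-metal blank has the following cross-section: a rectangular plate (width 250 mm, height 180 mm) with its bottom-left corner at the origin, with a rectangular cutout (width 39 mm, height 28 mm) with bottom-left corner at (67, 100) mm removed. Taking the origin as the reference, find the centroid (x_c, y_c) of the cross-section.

Part | A | x̄ᵢ | ȳᵢ | A·x̄ᵢ | A·ȳᵢ
plate | 45000.00 | 125.00 | 90.00 | 5625000.00 | 4050000.00
hole | -1092.00 | 86.50 | 114.00 | -94458.00 | -124488.00
Σ | 43908.00 |  |  | 5530542.00 | 3925512.00
x_c = 5530542.00 / 43908.00 = 125.96 mm
y_c = 3925512.00 / 43908.00 = 89.40 mm

x_c = 125.96 mm, y_c = 89.40 mm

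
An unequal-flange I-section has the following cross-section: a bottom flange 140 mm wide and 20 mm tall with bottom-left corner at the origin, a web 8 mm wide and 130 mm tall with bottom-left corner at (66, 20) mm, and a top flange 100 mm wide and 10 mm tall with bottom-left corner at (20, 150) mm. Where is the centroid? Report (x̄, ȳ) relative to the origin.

x̄ = 70.00 mm, ȳ = 56.07 mm

bottom flange: A = 140 × 20 = 2800.00, centroid at (70.00, 10.00).
web: A = 8 × 130 = 1040.00, centroid at (70.00, 85.00).
top flange: A = 100 × 10 = 1000.00, centroid at (70.00, 155.00).
ΣA = 4840.00 mm²
ΣAx̄ = (2800.00)(70.00) + (1040.00)(70.00) + (1000.00)(70.00) = 338800.00 mm³
ΣAȳ = (2800.00)(10.00) + (1040.00)(85.00) + (1000.00)(155.00) = 271400.00 mm³
x̄ = 338800.00 / 4840.00 = 70.00 mm
ȳ = 271400.00 / 4840.00 = 56.07 mm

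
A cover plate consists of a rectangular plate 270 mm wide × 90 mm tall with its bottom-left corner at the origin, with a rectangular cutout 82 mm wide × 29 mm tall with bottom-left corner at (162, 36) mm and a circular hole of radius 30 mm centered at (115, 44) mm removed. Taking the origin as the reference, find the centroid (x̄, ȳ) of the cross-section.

x̄ = 129.49 mm, ȳ = 44.46 mm

Part | A | x̄ᵢ | ȳᵢ | A·x̄ᵢ | A·ȳᵢ
plate | 24300.00 | 135.00 | 45.00 | 3280500.00 | 1093500.00
hole 1 | -2378.00 | 203.00 | 50.50 | -482734.00 | -120089.00
hole 2 | -2827.43 | 115.00 | 44.00 | -325154.84 | -124407.07
Σ | 19094.57 |  |  | 2472611.16 | 849003.93
x̄ = 2472611.16 / 19094.57 = 129.49 mm
ȳ = 849003.93 / 19094.57 = 44.46 mm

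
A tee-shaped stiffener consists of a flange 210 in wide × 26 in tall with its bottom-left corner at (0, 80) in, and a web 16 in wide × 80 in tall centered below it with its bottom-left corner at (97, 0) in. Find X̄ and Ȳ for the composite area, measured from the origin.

X̄ = 105.00 in, Ȳ = 82.93 in

web: A = 16 × 80 = 1280.00, centroid at (105.00, 40.00).
flange: A = 210 × 26 = 5460.00, centroid at (105.00, 93.00).
ΣA = 6740.00 in², ΣAX̄ = 707700.00 in³, ΣAȲ = 558980.00 in³.
X̄ = 707700.00/6740.00 = 105.00 in; Ȳ = 558980.00/6740.00 = 82.93 in.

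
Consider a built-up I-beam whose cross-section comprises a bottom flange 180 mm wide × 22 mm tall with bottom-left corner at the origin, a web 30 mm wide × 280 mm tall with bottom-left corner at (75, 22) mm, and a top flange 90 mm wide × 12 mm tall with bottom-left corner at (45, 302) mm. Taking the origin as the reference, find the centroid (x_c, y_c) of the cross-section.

x_c = 90.00 mm, y_c = 129.24 mm

bottom flange: A = 180 × 22 = 3960.00, centroid at (90.00, 11.00).
web: A = 30 × 280 = 8400.00, centroid at (90.00, 162.00).
top flange: A = 90 × 12 = 1080.00, centroid at (90.00, 308.00).
ΣA = 13440.00 mm², ΣAx_c = 1209600.00 mm³, ΣAy_c = 1737000.00 mm³.
x_c = 1209600.00/13440.00 = 90.00 mm; y_c = 1737000.00/13440.00 = 129.24 mm.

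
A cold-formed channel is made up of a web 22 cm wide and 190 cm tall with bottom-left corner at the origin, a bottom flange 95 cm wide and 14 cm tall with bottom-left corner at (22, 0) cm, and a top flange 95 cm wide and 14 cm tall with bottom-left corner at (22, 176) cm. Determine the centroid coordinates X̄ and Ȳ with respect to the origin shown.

X̄ = 33.75 cm, Ȳ = 95.00 cm

web: A = 22 × 190 = 4180.00, centroid at (11.00, 95.00).
bottom flange: A = 95 × 14 = 1330.00, centroid at (69.50, 7.00).
top flange: A = 95 × 14 = 1330.00, centroid at (69.50, 183.00).
ΣA = 6840.00 cm²
ΣAX̄ = (4180.00)(11.00) + (1330.00)(69.50) + (1330.00)(69.50) = 230850.00 cm³
ΣAȲ = (4180.00)(95.00) + (1330.00)(7.00) + (1330.00)(183.00) = 649800.00 cm³
X̄ = 230850.00 / 6840.00 = 33.75 cm
Ȳ = 649800.00 / 6840.00 = 95.00 cm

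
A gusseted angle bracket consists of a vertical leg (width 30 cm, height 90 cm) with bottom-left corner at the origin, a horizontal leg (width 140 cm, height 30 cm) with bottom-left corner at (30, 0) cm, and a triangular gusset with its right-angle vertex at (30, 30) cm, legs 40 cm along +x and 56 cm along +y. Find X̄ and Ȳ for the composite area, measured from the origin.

X̄ = 63.47 cm, Ȳ = 29.80 cm

vertical leg: A = 30 × 90 = 2700.00, centroid at (15.00, 45.00).
horizontal leg: A = 140 × 30 = 4200.00, centroid at (100.00, 15.00).
gusset: A = ½·40·56 = 1120.00, centroid at (43.33, 48.67).
ΣA = 8020.00 cm²
ΣAX̄ = (2700.00)(15.00) + (4200.00)(100.00) + (1120.00)(43.33) = 509033.33 cm³
ΣAȲ = (2700.00)(45.00) + (4200.00)(15.00) + (1120.00)(48.67) = 239006.67 cm³
X̄ = 509033.33 / 8020.00 = 63.47 cm
Ȳ = 239006.67 / 8020.00 = 29.80 cm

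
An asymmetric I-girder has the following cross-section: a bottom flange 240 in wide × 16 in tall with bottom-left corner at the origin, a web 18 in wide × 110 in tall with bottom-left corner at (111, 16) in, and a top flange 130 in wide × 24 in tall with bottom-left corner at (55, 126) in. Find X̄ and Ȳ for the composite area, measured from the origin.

bottom flange: A = 240 × 16 = 3840.00, centroid at (120.00, 8.00).
web: A = 18 × 110 = 1980.00, centroid at (120.00, 71.00).
top flange: A = 130 × 24 = 3120.00, centroid at (120.00, 138.00).
ΣA = 8940.00 in²
ΣAX̄ = (3840.00)(120.00) + (1980.00)(120.00) + (3120.00)(120.00) = 1072800.00 in³
ΣAȲ = (3840.00)(8.00) + (1980.00)(71.00) + (3120.00)(138.00) = 601860.00 in³
X̄ = 1072800.00 / 8940.00 = 120.00 in
Ȳ = 601860.00 / 8940.00 = 67.32 in

X̄ = 120.00 in, Ȳ = 67.32 in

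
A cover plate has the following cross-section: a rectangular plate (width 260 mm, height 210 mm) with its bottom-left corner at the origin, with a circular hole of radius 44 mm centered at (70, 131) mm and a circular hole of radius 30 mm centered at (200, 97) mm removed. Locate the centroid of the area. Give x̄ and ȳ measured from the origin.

x̄ = 133.66 mm, ȳ = 102.03 mm

plate: A = 260 × 210 = 54600.00, centroid at (130.00, 105.00).
hole 1: A = −π·44² = -6082.12, centroid at (70.00, 131.00).
hole 2: A = −π·30² = -2827.43, centroid at (200.00, 97.00).
ΣA = 45690.44 mm²
ΣAx̄ = (54600.00)(130.00) + (-6082.12)(70.00) + (-2827.43)(200.00) = 6106764.69 mm³
ΣAȳ = (54600.00)(105.00) + (-6082.12)(131.00) + (-2827.43)(97.00) = 4661980.80 mm³
x̄ = 6106764.69 / 45690.44 = 133.66 mm
ȳ = 4661980.80 / 45690.44 = 102.03 mm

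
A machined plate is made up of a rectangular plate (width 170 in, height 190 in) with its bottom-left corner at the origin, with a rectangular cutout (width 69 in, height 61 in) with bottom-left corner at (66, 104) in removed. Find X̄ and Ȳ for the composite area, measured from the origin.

Part | A | x̄ᵢ | ȳᵢ | A·x̄ᵢ | A·ȳᵢ
plate | 32300.00 | 85.00 | 95.00 | 2745500.00 | 3068500.00
hole | -4209.00 | 100.50 | 134.50 | -423004.50 | -566110.50
Σ | 28091.00 |  |  | 2322495.50 | 2502389.50
X̄ = 2322495.50 / 28091.00 = 82.68 in
Ȳ = 2502389.50 / 28091.00 = 89.08 in

X̄ = 82.68 in, Ȳ = 89.08 in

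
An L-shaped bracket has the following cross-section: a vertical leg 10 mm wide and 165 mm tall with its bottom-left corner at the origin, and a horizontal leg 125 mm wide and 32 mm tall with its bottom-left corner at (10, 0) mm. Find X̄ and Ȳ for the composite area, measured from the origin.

X̄ = 52.79 mm, Ȳ = 35.42 mm

Part | A | x̄ᵢ | ȳᵢ | A·x̄ᵢ | A·ȳᵢ
vertical leg | 1650.00 | 5.00 | 82.50 | 8250.00 | 136125.00
horizontal leg | 4000.00 | 72.50 | 16.00 | 290000.00 | 64000.00
Σ | 5650.00 |  |  | 298250.00 | 200125.00
X̄ = 298250.00 / 5650.00 = 52.79 mm
Ȳ = 200125.00 / 5650.00 = 35.42 mm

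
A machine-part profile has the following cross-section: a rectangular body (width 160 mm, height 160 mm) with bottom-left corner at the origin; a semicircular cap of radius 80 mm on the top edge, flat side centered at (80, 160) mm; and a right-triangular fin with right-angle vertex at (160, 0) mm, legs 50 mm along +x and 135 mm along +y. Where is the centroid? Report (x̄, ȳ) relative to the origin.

Part | A | x̄ᵢ | ȳᵢ | A·x̄ᵢ | A·ȳᵢ
rectangular body | 25600.00 | 80.00 | 80.00 | 2048000.00 | 2048000.00
semicircular top | 10053.10 | 80.00 | 193.95 | 804247.72 | 1949828.77
triangular fin | 3375.00 | 176.67 | 45.00 | 596250.00 | 151875.00
Σ | 39028.10 |  |  | 3448497.72 | 4149703.77
x̄ = 3448497.72 / 39028.10 = 88.36 mm
ȳ = 4149703.77 / 39028.10 = 106.33 mm

x̄ = 88.36 mm, ȳ = 106.33 mm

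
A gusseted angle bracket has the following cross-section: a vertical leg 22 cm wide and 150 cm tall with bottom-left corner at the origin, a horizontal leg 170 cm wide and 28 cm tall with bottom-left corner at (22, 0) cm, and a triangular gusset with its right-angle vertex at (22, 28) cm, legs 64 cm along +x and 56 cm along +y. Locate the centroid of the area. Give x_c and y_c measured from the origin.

vertical leg: A = 22 × 150 = 3300.00, centroid at (11.00, 75.00).
horizontal leg: A = 170 × 28 = 4760.00, centroid at (107.00, 14.00).
gusset: A = ½·64·56 = 1792.00, centroid at (43.33, 46.67).
ΣA = 9852.00 cm²
ΣAx_c = (3300.00)(11.00) + (4760.00)(107.00) + (1792.00)(43.33) = 623273.33 cm³
ΣAy_c = (3300.00)(75.00) + (4760.00)(14.00) + (1792.00)(46.67) = 397766.67 cm³
x_c = 623273.33 / 9852.00 = 63.26 cm
y_c = 397766.67 / 9852.00 = 40.37 cm

x_c = 63.26 cm, y_c = 40.37 cm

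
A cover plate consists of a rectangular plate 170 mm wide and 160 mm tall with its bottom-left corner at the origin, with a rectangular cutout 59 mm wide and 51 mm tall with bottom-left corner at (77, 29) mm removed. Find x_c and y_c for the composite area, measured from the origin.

plate: A = 170 × 160 = 27200.00, centroid at (85.00, 80.00).
hole: A = −(59 × 51) = -3009.00, centroid at (106.50, 54.50).
ΣA = 24191.00 mm²
ΣAx_c = (27200.00)(85.00) + (-3009.00)(106.50) = 1991541.50 mm³
ΣAy_c = (27200.00)(80.00) + (-3009.00)(54.50) = 2012009.50 mm³
x_c = 1991541.50 / 24191.00 = 82.33 mm
y_c = 2012009.50 / 24191.00 = 83.17 mm

x_c = 82.33 mm, y_c = 83.17 mm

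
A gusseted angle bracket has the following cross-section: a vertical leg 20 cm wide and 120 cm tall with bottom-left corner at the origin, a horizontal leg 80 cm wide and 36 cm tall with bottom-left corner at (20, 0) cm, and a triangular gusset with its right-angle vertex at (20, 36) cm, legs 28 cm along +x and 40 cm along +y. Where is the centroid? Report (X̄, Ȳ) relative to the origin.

vertical leg: A = 20 × 120 = 2400.00, centroid at (10.00, 60.00).
horizontal leg: A = 80 × 36 = 2880.00, centroid at (60.00, 18.00).
gusset: A = ½·28·40 = 560.00, centroid at (29.33, 49.33).
ΣA = 5840.00 cm²
ΣAX̄ = (2400.00)(10.00) + (2880.00)(60.00) + (560.00)(29.33) = 213226.67 cm³
ΣAȲ = (2400.00)(60.00) + (2880.00)(18.00) + (560.00)(49.33) = 223466.67 cm³
X̄ = 213226.67 / 5840.00 = 36.51 cm
Ȳ = 223466.67 / 5840.00 = 38.26 cm

X̄ = 36.51 cm, Ȳ = 38.26 cm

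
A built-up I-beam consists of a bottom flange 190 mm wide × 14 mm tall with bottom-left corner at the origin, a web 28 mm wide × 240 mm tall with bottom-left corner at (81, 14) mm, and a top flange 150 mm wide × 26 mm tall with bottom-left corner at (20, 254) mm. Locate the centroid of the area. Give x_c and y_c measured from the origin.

x_c = 95.00 mm, y_c = 147.62 mm

bottom flange: A = 190 × 14 = 2660.00, centroid at (95.00, 7.00).
web: A = 28 × 240 = 6720.00, centroid at (95.00, 134.00).
top flange: A = 150 × 26 = 3900.00, centroid at (95.00, 267.00).
ΣA = 13280.00 mm²
ΣAx_c = (2660.00)(95.00) + (6720.00)(95.00) + (3900.00)(95.00) = 1261600.00 mm³
ΣAy_c = (2660.00)(7.00) + (6720.00)(134.00) + (3900.00)(267.00) = 1960400.00 mm³
x_c = 1261600.00 / 13280.00 = 95.00 mm
y_c = 1960400.00 / 13280.00 = 147.62 mm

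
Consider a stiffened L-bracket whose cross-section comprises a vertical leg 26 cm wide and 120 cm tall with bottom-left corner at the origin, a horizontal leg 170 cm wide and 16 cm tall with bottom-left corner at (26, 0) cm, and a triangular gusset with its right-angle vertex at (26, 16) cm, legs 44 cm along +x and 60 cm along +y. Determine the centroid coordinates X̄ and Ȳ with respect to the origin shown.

vertical leg: A = 26 × 120 = 3120.00, centroid at (13.00, 60.00).
horizontal leg: A = 170 × 16 = 2720.00, centroid at (111.00, 8.00).
gusset: A = ½·44·60 = 1320.00, centroid at (40.67, 36.00).
ΣA = 7160.00 cm², ΣAX̄ = 396160.00 cm³, ΣAȲ = 256480.00 cm³.
X̄ = 396160.00/7160.00 = 55.33 cm; Ȳ = 256480.00/7160.00 = 35.82 cm.

X̄ = 55.33 cm, Ȳ = 35.82 cm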